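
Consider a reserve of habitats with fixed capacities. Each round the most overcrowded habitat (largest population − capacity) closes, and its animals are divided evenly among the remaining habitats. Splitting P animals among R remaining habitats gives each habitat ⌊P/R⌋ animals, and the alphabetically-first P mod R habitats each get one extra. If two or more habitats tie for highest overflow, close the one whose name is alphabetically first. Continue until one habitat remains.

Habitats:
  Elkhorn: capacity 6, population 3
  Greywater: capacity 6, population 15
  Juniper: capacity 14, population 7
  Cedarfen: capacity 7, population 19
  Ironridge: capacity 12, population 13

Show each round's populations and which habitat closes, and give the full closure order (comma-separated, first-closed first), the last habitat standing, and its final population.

Round 1: Cedarfen=19 Elkhorn=3 Greywater=15 Ironridge=13 Juniper=7 → close Cedarfen (overflow 12)
  19÷4 = 4 each, +1 to first 3
Round 2: Elkhorn=8 Greywater=20 Ironridge=18 Juniper=11 → close Greywater (overflow 14)
  20÷3 = 6 each, +1 to first 2
Round 3: Elkhorn=15 Ironridge=25 Juniper=17 → close Ironridge (overflow 13)
  25÷2 = 12 each, +1 to first 1
Round 4: Elkhorn=28 Juniper=29 → close Elkhorn (overflow 22)
  28÷1 = 28 each, +1 to first 0

Closure order: Cedarfen, Greywater, Ironridge, Elkhorn
Last habitat: Juniper with 57 animals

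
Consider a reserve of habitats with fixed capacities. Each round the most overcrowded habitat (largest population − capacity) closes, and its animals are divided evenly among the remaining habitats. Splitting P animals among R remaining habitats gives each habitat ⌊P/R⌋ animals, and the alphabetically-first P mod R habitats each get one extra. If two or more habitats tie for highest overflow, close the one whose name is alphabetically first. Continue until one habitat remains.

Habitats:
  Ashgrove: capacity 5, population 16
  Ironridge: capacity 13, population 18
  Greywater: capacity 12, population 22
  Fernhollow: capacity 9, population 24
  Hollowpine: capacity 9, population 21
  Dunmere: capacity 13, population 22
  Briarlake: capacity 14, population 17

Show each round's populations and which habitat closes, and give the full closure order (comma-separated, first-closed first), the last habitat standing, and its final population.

Closure order: Fernhollow, Hollowpine, Ashgrove, Greywater, Dunmere, Briarlake
Last habitat: Ironridge with 140 animals

Round 1: Ashgrove=16 Briarlake=17 Dunmere=22 Fernhollow=24 Greywater=22 Hollowpine=21 Ironridge=18 → close Fernhollow (overflow 15)
  24÷6 = 4 each, +1 to first 0
Round 2: Ashgrove=20 Briarlake=21 Dunmere=26 Greywater=26 Hollowpine=25 Ironridge=22 → close Hollowpine (overflow 16)
  25÷5 = 5 each, +1 to first 0
Round 3: Ashgrove=25 Briarlake=26 Dunmere=31 Greywater=31 Ironridge=27 → close Ashgrove (overflow 20)
  25÷4 = 6 each, +1 to first 1
Round 4: Briarlake=33 Dunmere=37 Greywater=37 Ironridge=33 → close Greywater (overflow 25)
  37÷3 = 12 each, +1 to first 1
Round 5: Briarlake=46 Dunmere=49 Ironridge=45 → close Dunmere (overflow 36)
  49÷2 = 24 each, +1 to first 1
Round 6: Briarlake=71 Ironridge=69 → close Briarlake (overflow 57)
  71÷1 = 71 each, +1 to first 0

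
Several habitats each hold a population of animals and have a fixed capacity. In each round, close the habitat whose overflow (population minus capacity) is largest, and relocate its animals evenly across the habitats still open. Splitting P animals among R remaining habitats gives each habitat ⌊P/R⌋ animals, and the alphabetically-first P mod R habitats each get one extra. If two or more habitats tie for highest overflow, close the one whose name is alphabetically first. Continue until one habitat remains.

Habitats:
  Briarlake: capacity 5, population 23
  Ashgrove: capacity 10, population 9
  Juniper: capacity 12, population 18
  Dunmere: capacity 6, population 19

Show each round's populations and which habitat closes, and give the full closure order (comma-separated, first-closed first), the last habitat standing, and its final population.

Closure order: Briarlake, Dunmere, Juniper
Last habitat: Ashgrove with 69 animals

Round 1: Ashgrove=9 Briarlake=23 Dunmere=19 Juniper=18 → close Briarlake (overflow 18)
  23÷3 = 7 each, +1 to first 2
Round 2: Ashgrove=17 Dunmere=27 Juniper=25 → close Dunmere (overflow 21)
  27÷2 = 13 each, +1 to first 1
Round 3: Ashgrove=31 Juniper=38 → close Juniper (overflow 26)
  38÷1 = 38 each, +1 to first 0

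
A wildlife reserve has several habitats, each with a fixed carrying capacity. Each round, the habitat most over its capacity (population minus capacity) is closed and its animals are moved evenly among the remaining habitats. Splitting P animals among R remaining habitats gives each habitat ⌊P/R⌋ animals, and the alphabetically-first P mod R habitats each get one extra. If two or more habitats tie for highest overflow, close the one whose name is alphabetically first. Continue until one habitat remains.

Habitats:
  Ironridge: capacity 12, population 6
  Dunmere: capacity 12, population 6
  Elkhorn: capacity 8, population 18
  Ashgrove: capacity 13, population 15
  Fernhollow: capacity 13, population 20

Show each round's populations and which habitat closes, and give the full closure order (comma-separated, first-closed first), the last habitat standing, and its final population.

Closure order: Elkhorn, Fernhollow, Ashgrove, Dunmere
Last habitat: Ironridge with 65 animals

Round 1: Ashgrove=15 Dunmere=6 Elkhorn=18 Fernhollow=20 Ironridge=6 → close Elkhorn (overflow 10)
  18÷4 = 4 each, +1 to first 2
Round 2: Ashgrove=20 Dunmere=11 Fernhollow=24 Ironridge=10 → close Fernhollow (overflow 11)
  24÷3 = 8 each, +1 to first 0
Round 3: Ashgrove=28 Dunmere=19 Ironridge=18 → close Ashgrove (overflow 15)
  28÷2 = 14 each, +1 to first 0
Round 4: Dunmere=33 Ironridge=32 → close Dunmere (overflow 21)
  33÷1 = 33 each, +1 to first 0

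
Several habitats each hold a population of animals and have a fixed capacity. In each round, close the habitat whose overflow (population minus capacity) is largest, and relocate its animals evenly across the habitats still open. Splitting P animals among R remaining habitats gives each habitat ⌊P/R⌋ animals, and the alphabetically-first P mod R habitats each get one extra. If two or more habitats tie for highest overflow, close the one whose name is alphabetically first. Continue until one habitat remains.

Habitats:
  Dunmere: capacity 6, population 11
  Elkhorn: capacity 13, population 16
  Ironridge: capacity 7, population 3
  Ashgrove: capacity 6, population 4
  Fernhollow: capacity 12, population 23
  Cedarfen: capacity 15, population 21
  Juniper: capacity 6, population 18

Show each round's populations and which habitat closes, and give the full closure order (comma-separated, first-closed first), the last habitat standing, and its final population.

Round 1: Ashgrove=4 Cedarfen=21 Dunmere=11 Elkhorn=16 Fernhollow=23 Ironridge=3 Juniper=18 → close Juniper (overflow 12)
  18÷6 = 3 each, +1 to first 0
Round 2: Ashgrove=7 Cedarfen=24 Dunmere=14 Elkhorn=19 Fernhollow=26 Ironridge=6 → close Fernhollow (overflow 14)
  26÷5 = 5 each, +1 to first 1
Round 3: Ashgrove=13 Cedarfen=29 Dunmere=19 Elkhorn=24 Ironridge=11 → close Cedarfen (overflow 14)
  29÷4 = 7 each, +1 to first 1
Round 4: Ashgrove=21 Dunmere=26 Elkhorn=31 Ironridge=18 → close Dunmere (overflow 20)
  26÷3 = 8 each, +1 to first 2
Round 5: Ashgrove=30 Elkhorn=40 Ironridge=26 → close Elkhorn (overflow 27)
  40÷2 = 20 each, +1 to first 0
Round 6: Ashgrove=50 Ironridge=46 → close Ashgrove (overflow 44)
  50÷1 = 50 each, +1 to first 0

Closure order: Juniper, Fernhollow, Cedarfen, Dunmere, Elkhorn, Ashgrove
Last habitat: Ironridge with 96 animals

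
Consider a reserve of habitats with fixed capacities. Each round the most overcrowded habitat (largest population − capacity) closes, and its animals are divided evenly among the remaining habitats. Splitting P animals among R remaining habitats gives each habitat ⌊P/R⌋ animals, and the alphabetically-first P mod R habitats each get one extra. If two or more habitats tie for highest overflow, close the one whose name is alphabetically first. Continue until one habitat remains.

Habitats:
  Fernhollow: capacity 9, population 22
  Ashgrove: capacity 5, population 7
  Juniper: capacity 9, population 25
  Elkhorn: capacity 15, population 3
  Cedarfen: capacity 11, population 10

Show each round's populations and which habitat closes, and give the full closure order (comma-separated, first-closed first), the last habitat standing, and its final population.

Closure order: Juniper, Fernhollow, Ashgrove, Cedarfen
Last habitat: Elkhorn with 67 animals

Round 1: Ashgrove=7 Cedarfen=10 Elkhorn=3 Fernhollow=22 Juniper=25 → close Juniper (overflow 16)
  25÷4 = 6 each, +1 to first 1
Round 2: Ashgrove=14 Cedarfen=16 Elkhorn=9 Fernhollow=28 → close Fernhollow (overflow 19)
  28÷3 = 9 each, +1 to first 1
Round 3: Ashgrove=24 Cedarfen=25 Elkhorn=18 → close Ashgrove (overflow 19)
  24÷2 = 12 each, +1 to first 0
Round 4: Cedarfen=37 Elkhorn=30 → close Cedarfen (overflow 26)
  37÷1 = 37 each, +1 to first 0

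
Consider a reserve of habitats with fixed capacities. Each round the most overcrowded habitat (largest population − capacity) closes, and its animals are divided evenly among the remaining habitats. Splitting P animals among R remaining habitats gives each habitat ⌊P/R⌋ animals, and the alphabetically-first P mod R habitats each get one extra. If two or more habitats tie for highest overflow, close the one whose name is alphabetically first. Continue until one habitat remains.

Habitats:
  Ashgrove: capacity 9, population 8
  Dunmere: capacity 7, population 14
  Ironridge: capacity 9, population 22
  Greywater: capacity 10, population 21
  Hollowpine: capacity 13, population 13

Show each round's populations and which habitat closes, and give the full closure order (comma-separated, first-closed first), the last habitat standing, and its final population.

Round 1: Ashgrove=8 Dunmere=14 Greywater=21 Hollowpine=13 Ironridge=22 → close Ironridge (overflow 13)
  22÷4 = 5 each, +1 to first 2
Round 2: Ashgrove=14 Dunmere=20 Greywater=26 Hollowpine=18 → close Greywater (overflow 16)
  26÷3 = 8 each, +1 to first 2
Round 3: Ashgrove=23 Dunmere=29 Hollowpine=26 → close Dunmere (overflow 22)
  29÷2 = 14 each, +1 to first 1
Round 4: Ashgrove=38 Hollowpine=40 → close Ashgrove (overflow 29)
  38÷1 = 38 each, +1 to first 0

Closure order: Ironridge, Greywater, Dunmere, Ashgrove
Last habitat: Hollowpine with 78 animals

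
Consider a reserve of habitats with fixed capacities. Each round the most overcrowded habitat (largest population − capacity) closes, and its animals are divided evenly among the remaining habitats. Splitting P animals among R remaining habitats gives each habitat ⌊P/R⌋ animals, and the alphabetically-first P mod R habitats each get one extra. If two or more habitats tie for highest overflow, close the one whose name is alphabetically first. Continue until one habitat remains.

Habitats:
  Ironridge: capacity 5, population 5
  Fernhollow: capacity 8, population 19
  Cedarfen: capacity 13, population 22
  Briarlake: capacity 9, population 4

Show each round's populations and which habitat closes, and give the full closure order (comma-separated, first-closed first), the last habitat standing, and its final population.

Closure order: Fernhollow, Cedarfen, Ironridge
Last habitat: Briarlake with 50 animals

Round 1: Briarlake=4 Cedarfen=22 Fernhollow=19 Ironridge=5 → close Fernhollow (overflow 11)
  19÷3 = 6 each, +1 to first 1
Round 2: Briarlake=11 Cedarfen=28 Ironridge=11 → close Cedarfen (overflow 15)
  28÷2 = 14 each, +1 to first 0
Round 3: Briarlake=25 Ironridge=25 → close Ironridge (overflow 20)
  25÷1 = 25 each, +1 to first 0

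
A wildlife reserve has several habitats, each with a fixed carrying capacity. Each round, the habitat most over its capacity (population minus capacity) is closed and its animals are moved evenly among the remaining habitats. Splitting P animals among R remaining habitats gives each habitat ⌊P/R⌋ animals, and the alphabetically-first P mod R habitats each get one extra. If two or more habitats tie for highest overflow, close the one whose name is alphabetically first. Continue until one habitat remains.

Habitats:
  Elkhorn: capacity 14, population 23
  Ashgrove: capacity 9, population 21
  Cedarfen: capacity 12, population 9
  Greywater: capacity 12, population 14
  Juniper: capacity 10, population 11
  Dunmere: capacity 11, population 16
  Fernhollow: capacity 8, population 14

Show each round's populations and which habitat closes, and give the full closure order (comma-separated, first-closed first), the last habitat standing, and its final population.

Closure order: Ashgrove, Elkhorn, Dunmere, Fernhollow, Greywater, Cedarfen
Last habitat: Juniper with 108 animals

Round 1: Ashgrove=21 Cedarfen=9 Dunmere=16 Elkhorn=23 Fernhollow=14 Greywater=14 Juniper=11 → close Ashgrove (overflow 12)
  21÷6 = 3 each, +1 to first 3
Round 2: Cedarfen=13 Dunmere=20 Elkhorn=27 Fernhollow=17 Greywater=17 Juniper=14 → close Elkhorn (overflow 13)
  27÷5 = 5 each, +1 to first 2
Round 3: Cedarfen=19 Dunmere=26 Fernhollow=22 Greywater=22 Juniper=19 → close Dunmere (overflow 15)
  26÷4 = 6 each, +1 to first 2
Round 4: Cedarfen=26 Fernhollow=29 Greywater=28 Juniper=25 → close Fernhollow (overflow 21)
  29÷3 = 9 each, +1 to first 2
Round 5: Cedarfen=36 Greywater=38 Juniper=34 → close Greywater (overflow 26)
  38÷2 = 19 each, +1 to first 0
Round 6: Cedarfen=55 Juniper=53 → close Cedarfen (overflow 43)
  55÷1 = 55 each, +1 to first 0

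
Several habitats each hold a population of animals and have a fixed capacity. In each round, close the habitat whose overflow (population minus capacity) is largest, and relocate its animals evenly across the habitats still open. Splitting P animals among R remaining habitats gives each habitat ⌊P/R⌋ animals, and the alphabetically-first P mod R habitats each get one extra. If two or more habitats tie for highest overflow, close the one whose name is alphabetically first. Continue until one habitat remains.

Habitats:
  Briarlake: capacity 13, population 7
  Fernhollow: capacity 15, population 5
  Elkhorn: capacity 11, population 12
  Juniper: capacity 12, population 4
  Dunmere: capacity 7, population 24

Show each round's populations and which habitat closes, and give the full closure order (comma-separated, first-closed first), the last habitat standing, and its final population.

Closure order: Dunmere, Elkhorn, Briarlake, Juniper
Last habitat: Fernhollow with 52 animals

Round 1: Briarlake=7 Dunmere=24 Elkhorn=12 Fernhollow=5 Juniper=4 → close Dunmere (overflow 17)
  24÷4 = 6 each, +1 to first 0
Round 2: Briarlake=13 Elkhorn=18 Fernhollow=11 Juniper=10 → close Elkhorn (overflow 7)
  18÷3 = 6 each, +1 to first 0
Round 3: Briarlake=19 Fernhollow=17 Juniper=16 → close Briarlake (overflow 6)
  19÷2 = 9 each, +1 to first 1
Round 4: Fernhollow=27 Juniper=25 → close Juniper (overflow 13)
  25÷1 = 25 each, +1 to first 0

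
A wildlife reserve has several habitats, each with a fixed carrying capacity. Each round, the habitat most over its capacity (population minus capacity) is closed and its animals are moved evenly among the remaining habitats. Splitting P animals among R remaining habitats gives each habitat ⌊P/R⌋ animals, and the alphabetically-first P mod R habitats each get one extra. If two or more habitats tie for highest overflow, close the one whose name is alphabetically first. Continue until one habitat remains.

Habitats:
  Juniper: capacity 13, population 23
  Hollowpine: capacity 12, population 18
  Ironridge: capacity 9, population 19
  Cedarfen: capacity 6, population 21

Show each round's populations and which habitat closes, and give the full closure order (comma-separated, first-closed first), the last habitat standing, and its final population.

Closure order: Cedarfen, Ironridge, Juniper
Last habitat: Hollowpine with 81 animals

Round 1: Cedarfen=21 Hollowpine=18 Ironridge=19 Juniper=23 → close Cedarfen (overflow 15)
  21÷3 = 7 each, +1 to first 0
Round 2: Hollowpine=25 Ironridge=26 Juniper=30 → close Ironridge (overflow 17)
  26÷2 = 13 each, +1 to first 0
Round 3: Hollowpine=38 Juniper=43 → close Juniper (overflow 30)
  43÷1 = 43 each, +1 to first 0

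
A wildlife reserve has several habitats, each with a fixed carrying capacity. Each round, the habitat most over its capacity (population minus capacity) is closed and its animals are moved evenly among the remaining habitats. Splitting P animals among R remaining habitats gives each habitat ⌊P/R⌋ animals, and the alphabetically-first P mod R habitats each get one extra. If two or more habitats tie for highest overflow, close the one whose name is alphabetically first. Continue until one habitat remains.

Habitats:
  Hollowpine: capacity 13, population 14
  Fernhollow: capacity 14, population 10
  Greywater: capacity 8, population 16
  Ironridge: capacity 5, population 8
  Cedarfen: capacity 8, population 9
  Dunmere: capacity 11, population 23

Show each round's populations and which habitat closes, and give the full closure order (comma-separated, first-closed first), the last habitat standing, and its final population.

Closure order: Dunmere, Greywater, Cedarfen, Ironridge, Hollowpine
Last habitat: Fernhollow with 80 animals

Round 1: Cedarfen=9 Dunmere=23 Fernhollow=10 Greywater=16 Hollowpine=14 Ironridge=8 → close Dunmere (overflow 12)
  23÷5 = 4 each, +1 to first 3
Round 2: Cedarfen=14 Fernhollow=15 Greywater=21 Hollowpine=18 Ironridge=12 → close Greywater (overflow 13)
  21÷4 = 5 each, +1 to first 1
Round 3: Cedarfen=20 Fernhollow=20 Hollowpine=23 Ironridge=17 → close Cedarfen (overflow 12)
  20÷3 = 6 each, +1 to first 2
Round 4: Fernhollow=27 Hollowpine=30 Ironridge=23 → close Ironridge (overflow 18)
  23÷2 = 11 each, +1 to first 1
Round 5: Fernhollow=39 Hollowpine=41 → close Hollowpine (overflow 28)
  41÷1 = 41 each, +1 to first 0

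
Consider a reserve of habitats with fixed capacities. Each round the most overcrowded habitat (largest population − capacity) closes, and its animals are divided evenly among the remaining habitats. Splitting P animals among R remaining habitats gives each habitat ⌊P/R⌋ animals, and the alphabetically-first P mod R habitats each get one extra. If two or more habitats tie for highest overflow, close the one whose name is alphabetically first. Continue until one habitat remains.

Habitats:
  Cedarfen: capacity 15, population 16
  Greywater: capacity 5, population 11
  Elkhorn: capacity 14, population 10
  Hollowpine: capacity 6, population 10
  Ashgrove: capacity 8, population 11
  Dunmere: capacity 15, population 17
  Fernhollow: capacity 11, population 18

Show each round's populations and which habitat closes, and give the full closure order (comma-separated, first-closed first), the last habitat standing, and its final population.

Round 1: Ashgrove=11 Cedarfen=16 Dunmere=17 Elkhorn=10 Fernhollow=18 Greywater=11 Hollowpine=10 → close Fernhollow (overflow 7)
  18÷6 = 3 each, +1 to first 0
Round 2: Ashgrove=14 Cedarfen=19 Dunmere=20 Elkhorn=13 Greywater=14 Hollowpine=13 → close Greywater (overflow 9)
  14÷5 = 2 each, +1 to first 4
Round 3: Ashgrove=17 Cedarfen=22 Dunmere=23 Elkhorn=16 Hollowpine=15 → close Ashgrove (overflow 9)
  17÷4 = 4 each, +1 to first 1
Round 4: Cedarfen=27 Dunmere=27 Elkhorn=20 Hollowpine=19 → close Hollowpine (overflow 13)
  19÷3 = 6 each, +1 to first 1
Round 5: Cedarfen=34 Dunmere=33 Elkhorn=26 → close Cedarfen (overflow 19)
  34÷2 = 17 each, +1 to first 0
Round 6: Dunmere=50 Elkhorn=43 → close Dunmere (overflow 35)
  50÷1 = 50 each, +1 to first 0

Closure order: Fernhollow, Greywater, Ashgrove, Hollowpine, Cedarfen, Dunmere
Last habitat: Elkhorn with 93 animals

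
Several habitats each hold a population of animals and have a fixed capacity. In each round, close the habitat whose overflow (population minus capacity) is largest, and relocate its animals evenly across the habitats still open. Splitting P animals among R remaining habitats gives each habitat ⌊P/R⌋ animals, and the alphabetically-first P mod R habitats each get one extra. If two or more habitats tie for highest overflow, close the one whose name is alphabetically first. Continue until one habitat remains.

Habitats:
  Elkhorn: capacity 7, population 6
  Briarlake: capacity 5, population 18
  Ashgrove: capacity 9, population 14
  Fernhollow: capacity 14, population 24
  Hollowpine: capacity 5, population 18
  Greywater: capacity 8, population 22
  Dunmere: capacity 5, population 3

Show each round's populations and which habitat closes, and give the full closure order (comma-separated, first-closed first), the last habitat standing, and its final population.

Round 1: Ashgrove=14 Briarlake=18 Dunmere=3 Elkhorn=6 Fernhollow=24 Greywater=22 Hollowpine=18 → close Greywater (overflow 14)
  22÷6 = 3 each, +1 to first 4
Round 2: Ashgrove=18 Briarlake=22 Dunmere=7 Elkhorn=10 Fernhollow=27 Hollowpine=21 → close Briarlake (overflow 17)
  22÷5 = 4 each, +1 to first 2
Round 3: Ashgrove=23 Dunmere=12 Elkhorn=14 Fernhollow=31 Hollowpine=25 → close Hollowpine (overflow 20)
  25÷4 = 6 each, +1 to first 1
Round 4: Ashgrove=30 Dunmere=18 Elkhorn=20 Fernhollow=37 → close Fernhollow (overflow 23)
  37÷3 = 12 each, +1 to first 1
Round 5: Ashgrove=43 Dunmere=30 Elkhorn=32 → close Ashgrove (overflow 34)
  43÷2 = 21 each, +1 to first 1
Round 6: Dunmere=52 Elkhorn=53 → close Dunmere (overflow 47)
  52÷1 = 52 each, +1 to first 0

Closure order: Greywater, Briarlake, Hollowpine, Fernhollow, Ashgrove, Dunmere
Last habitat: Elkhorn with 105 animals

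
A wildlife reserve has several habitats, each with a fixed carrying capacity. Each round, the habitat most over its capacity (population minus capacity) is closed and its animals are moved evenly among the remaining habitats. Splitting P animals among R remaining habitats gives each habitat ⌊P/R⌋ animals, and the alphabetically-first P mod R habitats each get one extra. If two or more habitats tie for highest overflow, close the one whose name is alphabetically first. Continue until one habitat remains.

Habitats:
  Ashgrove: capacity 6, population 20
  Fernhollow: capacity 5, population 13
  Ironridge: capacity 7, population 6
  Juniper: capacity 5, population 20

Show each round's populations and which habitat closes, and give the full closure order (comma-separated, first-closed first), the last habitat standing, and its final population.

Round 1: Ashgrove=20 Fernhollow=13 Ironridge=6 Juniper=20 → close Juniper (overflow 15)
  20÷3 = 6 each, +1 to first 2
Round 2: Ashgrove=27 Fernhollow=20 Ironridge=12 → close Ashgrove (overflow 21)
  27÷2 = 13 each, +1 to first 1
Round 3: Fernhollow=34 Ironridge=25 → close Fernhollow (overflow 29)
  34÷1 = 34 each, +1 to first 0

Closure order: Juniper, Ashgrove, Fernhollow
Last habitat: Ironridge with 59 animals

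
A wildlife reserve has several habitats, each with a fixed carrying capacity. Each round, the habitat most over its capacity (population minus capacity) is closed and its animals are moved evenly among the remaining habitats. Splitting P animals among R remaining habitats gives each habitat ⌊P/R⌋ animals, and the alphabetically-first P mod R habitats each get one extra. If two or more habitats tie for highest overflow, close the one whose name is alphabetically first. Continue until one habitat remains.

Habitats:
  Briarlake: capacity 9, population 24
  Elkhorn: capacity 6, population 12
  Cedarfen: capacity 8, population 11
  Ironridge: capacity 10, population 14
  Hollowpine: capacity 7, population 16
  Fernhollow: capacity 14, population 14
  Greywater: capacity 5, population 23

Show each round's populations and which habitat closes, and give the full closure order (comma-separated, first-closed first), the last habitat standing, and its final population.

Round 1: Briarlake=24 Cedarfen=11 Elkhorn=12 Fernhollow=14 Greywater=23 Hollowpine=16 Ironridge=14 → close Greywater (overflow 18)
  23÷6 = 3 each, +1 to first 5
Round 2: Briarlake=28 Cedarfen=15 Elkhorn=16 Fernhollow=18 Hollowpine=20 Ironridge=17 → close Briarlake (overflow 19)
  28÷5 = 5 each, +1 to first 3
Round 3: Cedarfen=21 Elkhorn=22 Fernhollow=24 Hollowpine=25 Ironridge=22 → close Hollowpine (overflow 18)
  25÷4 = 6 each, +1 to first 1
Round 4: Cedarfen=28 Elkhorn=28 Fernhollow=30 Ironridge=28 → close Elkhorn (overflow 22)
  28÷3 = 9 each, +1 to first 1
Round 5: Cedarfen=38 Fernhollow=39 Ironridge=37 → close Cedarfen (overflow 30)
  38÷2 = 19 each, +1 to first 0
Round 6: Fernhollow=58 Ironridge=56 → close Ironridge (overflow 46)
  56÷1 = 56 each, +1 to first 0

Closure order: Greywater, Briarlake, Hollowpine, Elkhorn, Cedarfen, Ironridge
Last habitat: Fernhollow with 114 animals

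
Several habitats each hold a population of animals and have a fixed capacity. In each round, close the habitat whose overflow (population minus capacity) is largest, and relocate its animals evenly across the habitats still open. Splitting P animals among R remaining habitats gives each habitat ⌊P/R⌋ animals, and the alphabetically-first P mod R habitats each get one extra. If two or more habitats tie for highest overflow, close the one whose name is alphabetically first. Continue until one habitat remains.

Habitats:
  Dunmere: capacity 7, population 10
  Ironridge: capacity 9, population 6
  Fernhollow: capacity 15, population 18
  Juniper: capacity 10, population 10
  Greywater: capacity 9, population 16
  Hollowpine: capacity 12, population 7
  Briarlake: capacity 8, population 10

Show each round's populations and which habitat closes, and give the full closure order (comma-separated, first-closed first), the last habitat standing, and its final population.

Closure order: Greywater, Dunmere, Fernhollow, Briarlake, Juniper, Hollowpine
Last habitat: Ironridge with 77 animals

Round 1: Briarlake=10 Dunmere=10 Fernhollow=18 Greywater=16 Hollowpine=7 Ironridge=6 Juniper=10 → close Greywater (overflow 7)
  16÷6 = 2 each, +1 to first 4
Round 2: Briarlake=13 Dunmere=13 Fernhollow=21 Hollowpine=10 Ironridge=8 Juniper=12 → close Dunmere (overflow 6)
  13÷5 = 2 each, +1 to first 3
Round 3: Briarlake=16 Fernhollow=24 Hollowpine=13 Ironridge=10 Juniper=14 → close Fernhollow (overflow 9)
  24÷4 = 6 each, +1 to first 0
Round 4: Briarlake=22 Hollowpine=19 Ironridge=16 Juniper=20 → close Briarlake (overflow 14)
  22÷3 = 7 each, +1 to first 1
Round 5: Hollowpine=27 Ironridge=23 Juniper=27 → close Juniper (overflow 17)
  27÷2 = 13 each, +1 to first 1
Round 6: Hollowpine=41 Ironridge=36 → close Hollowpine (overflow 29)
  41÷1 = 41 each, +1 to first 0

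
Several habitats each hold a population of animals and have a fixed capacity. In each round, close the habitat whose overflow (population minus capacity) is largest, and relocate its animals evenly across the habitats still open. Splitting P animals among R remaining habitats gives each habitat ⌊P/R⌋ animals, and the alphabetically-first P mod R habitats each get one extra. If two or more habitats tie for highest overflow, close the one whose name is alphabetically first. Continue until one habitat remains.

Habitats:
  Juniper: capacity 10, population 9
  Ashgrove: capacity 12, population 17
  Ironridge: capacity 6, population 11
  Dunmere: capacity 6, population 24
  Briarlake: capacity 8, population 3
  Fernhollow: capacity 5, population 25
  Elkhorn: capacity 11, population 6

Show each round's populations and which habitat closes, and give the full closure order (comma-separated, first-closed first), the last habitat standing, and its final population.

Round 1: Ashgrove=17 Briarlake=3 Dunmere=24 Elkhorn=6 Fernhollow=25 Ironridge=11 Juniper=9 → close Fernhollow (overflow 20)
  25÷6 = 4 each, +1 to first 1
Round 2: Ashgrove=22 Briarlake=7 Dunmere=28 Elkhorn=10 Ironridge=15 Juniper=13 → close Dunmere (overflow 22)
  28÷5 = 5 each, +1 to first 3
Round 3: Ashgrove=28 Briarlake=13 Elkhorn=16 Ironridge=20 Juniper=18 → close Ashgrove (overflow 16)
  28÷4 = 7 each, +1 to first 0
Round 4: Briarlake=20 Elkhorn=23 Ironridge=27 Juniper=25 → close Ironridge (overflow 21)
  27÷3 = 9 each, +1 to first 0
Round 5: Briarlake=29 Elkhorn=32 Juniper=34 → close Juniper (overflow 24)
  34÷2 = 17 each, +1 to first 0
Round 6: Briarlake=46 Elkhorn=49 → close Briarlake (overflow 38)
  46÷1 = 46 each, +1 to first 0

Closure order: Fernhollow, Dunmere, Ashgrove, Ironridge, Juniper, Briarlake
Last habitat: Elkhorn with 95 animals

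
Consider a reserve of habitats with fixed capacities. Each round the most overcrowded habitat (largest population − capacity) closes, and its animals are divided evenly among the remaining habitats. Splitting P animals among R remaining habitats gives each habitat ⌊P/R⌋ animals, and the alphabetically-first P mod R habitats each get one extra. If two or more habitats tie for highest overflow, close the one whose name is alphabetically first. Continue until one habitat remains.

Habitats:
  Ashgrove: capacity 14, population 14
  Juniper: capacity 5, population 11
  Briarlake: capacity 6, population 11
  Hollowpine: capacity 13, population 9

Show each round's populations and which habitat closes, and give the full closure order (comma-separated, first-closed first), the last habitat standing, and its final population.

Closure order: Juniper, Briarlake, Ashgrove
Last habitat: Hollowpine with 45 animals

Round 1: Ashgrove=14 Briarlake=11 Hollowpine=9 Juniper=11 → close Juniper (overflow 6)
  11÷3 = 3 each, +1 to first 2
Round 2: Ashgrove=18 Briarlake=15 Hollowpine=12 → close Briarlake (overflow 9)
  15÷2 = 7 each, +1 to first 1
Round 3: Ashgrove=26 Hollowpine=19 → close Ashgrove (overflow 12)
  26÷1 = 26 each, +1 to first 0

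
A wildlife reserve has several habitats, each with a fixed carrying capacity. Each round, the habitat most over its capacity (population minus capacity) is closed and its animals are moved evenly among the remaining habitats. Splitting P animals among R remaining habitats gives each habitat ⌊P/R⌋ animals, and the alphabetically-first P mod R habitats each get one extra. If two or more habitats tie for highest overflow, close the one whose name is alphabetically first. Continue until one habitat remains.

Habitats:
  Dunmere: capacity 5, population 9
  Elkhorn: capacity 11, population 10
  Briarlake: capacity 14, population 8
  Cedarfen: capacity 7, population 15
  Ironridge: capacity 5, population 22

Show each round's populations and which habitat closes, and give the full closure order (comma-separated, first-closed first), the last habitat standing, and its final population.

Round 1: Briarlake=8 Cedarfen=15 Dunmere=9 Elkhorn=10 Ironridge=22 → close Ironridge (overflow 17)
  22÷4 = 5 each, +1 to first 2
Round 2: Briarlake=14 Cedarfen=21 Dunmere=14 Elkhorn=15 → close Cedarfen (overflow 14)
  21÷3 = 7 each, +1 to first 0
Round 3: Briarlake=21 Dunmere=21 Elkhorn=22 → close Dunmere (overflow 16)
  21÷2 = 10 each, +1 to first 1
Round 4: Briarlake=32 Elkhorn=32 → close Elkhorn (overflow 21)
  32÷1 = 32 each, +1 to first 0

Closure order: Ironridge, Cedarfen, Dunmere, Elkhorn
Last habitat: Briarlake with 64 animals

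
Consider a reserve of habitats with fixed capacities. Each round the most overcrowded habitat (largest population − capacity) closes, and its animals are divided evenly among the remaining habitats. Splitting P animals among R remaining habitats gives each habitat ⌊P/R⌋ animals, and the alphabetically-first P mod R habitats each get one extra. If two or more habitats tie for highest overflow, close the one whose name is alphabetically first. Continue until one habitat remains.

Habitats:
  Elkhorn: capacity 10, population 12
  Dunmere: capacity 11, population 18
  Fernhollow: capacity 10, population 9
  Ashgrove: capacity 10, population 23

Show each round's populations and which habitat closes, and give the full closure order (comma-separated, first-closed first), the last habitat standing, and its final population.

Closure order: Ashgrove, Dunmere, Elkhorn
Last habitat: Fernhollow with 62 animals

Round 1: Ashgrove=23 Dunmere=18 Elkhorn=12 Fernhollow=9 → close Ashgrove (overflow 13)
  23÷3 = 7 each, +1 to first 2
Round 2: Dunmere=26 Elkhorn=20 Fernhollow=16 → close Dunmere (overflow 15)
  26÷2 = 13 each, +1 to first 0
Round 3: Elkhorn=33 Fernhollow=29 → close Elkhorn (overflow 23)
  33÷1 = 33 each, +1 to first 0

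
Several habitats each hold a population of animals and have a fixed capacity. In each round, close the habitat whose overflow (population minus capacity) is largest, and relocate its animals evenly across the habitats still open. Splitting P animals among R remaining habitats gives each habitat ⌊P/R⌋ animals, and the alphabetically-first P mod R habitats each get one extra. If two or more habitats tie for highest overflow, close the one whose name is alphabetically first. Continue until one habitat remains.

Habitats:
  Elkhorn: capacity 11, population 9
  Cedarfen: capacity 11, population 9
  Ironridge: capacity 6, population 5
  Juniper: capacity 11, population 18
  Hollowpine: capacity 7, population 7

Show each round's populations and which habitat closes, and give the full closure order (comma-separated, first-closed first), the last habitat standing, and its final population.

Round 1: Cedarfen=9 Elkhorn=9 Hollowpine=7 Ironridge=5 Juniper=18 → close Juniper (overflow 7)
  18÷4 = 4 each, +1 to first 2
Round 2: Cedarfen=14 Elkhorn=14 Hollowpine=11 Ironridge=9 → close Hollowpine (overflow 4)
  11÷3 = 3 each, +1 to first 2
Round 3: Cedarfen=18 Elkhorn=18 Ironridge=12 → close Cedarfen (overflow 7)
  18÷2 = 9 each, +1 to first 0
Round 4: Elkhorn=27 Ironridge=21 → close Elkhorn (overflow 16)
  27÷1 = 27 each, +1 to first 0

Closure order: Juniper, Hollowpine, Cedarfen, Elkhorn
Last habitat: Ironridge with 48 animals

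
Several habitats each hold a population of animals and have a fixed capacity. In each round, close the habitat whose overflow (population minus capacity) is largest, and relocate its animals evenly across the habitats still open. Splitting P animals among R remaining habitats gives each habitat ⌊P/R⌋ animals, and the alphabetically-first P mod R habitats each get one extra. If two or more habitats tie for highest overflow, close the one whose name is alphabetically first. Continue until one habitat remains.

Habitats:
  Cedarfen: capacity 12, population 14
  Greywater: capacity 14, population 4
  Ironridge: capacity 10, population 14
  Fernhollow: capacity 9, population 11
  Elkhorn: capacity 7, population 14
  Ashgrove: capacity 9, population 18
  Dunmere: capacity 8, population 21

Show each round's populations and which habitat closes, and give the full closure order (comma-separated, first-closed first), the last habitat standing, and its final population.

Closure order: Dunmere, Ashgrove, Elkhorn, Cedarfen, Fernhollow, Ironridge
Last habitat: Greywater with 96 animals

Round 1: Ashgrove=18 Cedarfen=14 Dunmere=21 Elkhorn=14 Fernhollow=11 Greywater=4 Ironridge=14 → close Dunmere (overflow 13)
  21÷6 = 3 each, +1 to first 3
Round 2: Ashgrove=22 Cedarfen=18 Elkhorn=18 Fernhollow=14 Greywater=7 Ironridge=17 → close Ashgrove (overflow 13)
  22÷5 = 4 each, +1 to first 2
Round 3: Cedarfen=23 Elkhorn=23 Fernhollow=18 Greywater=11 Ironridge=21 → close Elkhorn (overflow 16)
  23÷4 = 5 each, +1 to first 3
Round 4: Cedarfen=29 Fernhollow=24 Greywater=17 Ironridge=26 → close Cedarfen (overflow 17)
  29÷3 = 9 each, +1 to first 2
Round 5: Fernhollow=34 Greywater=27 Ironridge=35 → close Fernhollow (overflow 25)
  34÷2 = 17 each, +1 to first 0
Round 6: Greywater=44 Ironridge=52 → close Ironridge (overflow 42)
  52÷1 = 52 each, +1 to first 0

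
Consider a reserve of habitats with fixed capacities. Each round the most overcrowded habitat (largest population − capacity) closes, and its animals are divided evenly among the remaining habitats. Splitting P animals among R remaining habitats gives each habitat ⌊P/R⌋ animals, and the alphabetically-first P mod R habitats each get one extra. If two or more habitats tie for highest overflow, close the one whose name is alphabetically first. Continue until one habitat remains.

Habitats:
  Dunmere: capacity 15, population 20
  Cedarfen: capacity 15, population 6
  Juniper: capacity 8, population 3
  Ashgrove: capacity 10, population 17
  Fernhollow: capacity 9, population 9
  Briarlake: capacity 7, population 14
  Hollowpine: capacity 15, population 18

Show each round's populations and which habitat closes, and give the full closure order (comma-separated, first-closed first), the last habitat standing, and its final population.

Round 1: Ashgrove=17 Briarlake=14 Cedarfen=6 Dunmere=20 Fernhollow=9 Hollowpine=18 Juniper=3 → close Ashgrove (overflow 7)
  17÷6 = 2 each, +1 to first 5
Round 2: Briarlake=17 Cedarfen=9 Dunmere=23 Fernhollow=12 Hollowpine=21 Juniper=5 → close Briarlake (overflow 10)
  17÷5 = 3 each, +1 to first 2
Round 3: Cedarfen=13 Dunmere=27 Fernhollow=15 Hollowpine=24 Juniper=8 → close Dunmere (overflow 12)
  27÷4 = 6 each, +1 to first 3
Round 4: Cedarfen=20 Fernhollow=22 Hollowpine=31 Juniper=14 → close Hollowpine (overflow 16)
  31÷3 = 10 each, +1 to first 1
Round 5: Cedarfen=31 Fernhollow=32 Juniper=24 → close Fernhollow (overflow 23)
  32÷2 = 16 each, +1 to first 0
Round 6: Cedarfen=47 Juniper=40 → close Cedarfen (overflow 32)
  47÷1 = 47 each, +1 to first 0

Closure order: Ashgrove, Briarlake, Dunmere, Hollowpine, Fernhollow, Cedarfen
Last habitat: Juniper with 87 animals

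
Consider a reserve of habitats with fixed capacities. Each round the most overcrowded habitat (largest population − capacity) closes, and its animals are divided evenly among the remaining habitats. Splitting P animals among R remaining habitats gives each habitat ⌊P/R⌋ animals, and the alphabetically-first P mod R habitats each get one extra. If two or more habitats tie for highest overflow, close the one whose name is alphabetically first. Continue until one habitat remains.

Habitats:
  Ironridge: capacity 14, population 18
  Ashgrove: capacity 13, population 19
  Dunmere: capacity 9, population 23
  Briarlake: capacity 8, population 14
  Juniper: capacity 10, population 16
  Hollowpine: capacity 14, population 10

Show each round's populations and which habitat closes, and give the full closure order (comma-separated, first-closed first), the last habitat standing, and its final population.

Closure order: Dunmere, Ashgrove, Briarlake, Juniper, Ironridge
Last habitat: Hollowpine with 100 animals

Round 1: Ashgrove=19 Briarlake=14 Dunmere=23 Hollowpine=10 Ironridge=18 Juniper=16 → close Dunmere (overflow 14)
  23÷5 = 4 each, +1 to first 3
Round 2: Ashgrove=24 Briarlake=19 Hollowpine=15 Ironridge=22 Juniper=20 → close Ashgrove (overflow 11)
  24÷4 = 6 each, +1 to first 0
Round 3: Briarlake=25 Hollowpine=21 Ironridge=28 Juniper=26 → close Briarlake (overflow 17)
  25÷3 = 8 each, +1 to first 1
Round 4: Hollowpine=30 Ironridge=36 Juniper=34 → close Juniper (overflow 24)
  34÷2 = 17 each, +1 to first 0
Round 5: Hollowpine=47 Ironridge=53 → close Ironridge (overflow 39)
  53÷1 = 53 each, +1 to first 0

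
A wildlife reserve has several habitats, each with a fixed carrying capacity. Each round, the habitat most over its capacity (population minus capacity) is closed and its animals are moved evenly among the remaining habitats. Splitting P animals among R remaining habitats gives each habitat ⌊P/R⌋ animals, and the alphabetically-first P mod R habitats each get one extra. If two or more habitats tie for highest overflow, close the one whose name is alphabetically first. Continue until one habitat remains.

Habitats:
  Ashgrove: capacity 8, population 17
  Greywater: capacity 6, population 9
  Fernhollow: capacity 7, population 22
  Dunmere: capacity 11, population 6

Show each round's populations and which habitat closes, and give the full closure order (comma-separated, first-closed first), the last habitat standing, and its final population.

Round 1: Ashgrove=17 Dunmere=6 Fernhollow=22 Greywater=9 → close Fernhollow (overflow 15)
  22÷3 = 7 each, +1 to first 1
Round 2: Ashgrove=25 Dunmere=13 Greywater=16 → close Ashgrove (overflow 17)
  25÷2 = 12 each, +1 to first 1
Round 3: Dunmere=26 Greywater=28 → close Greywater (overflow 22)
  28÷1 = 28 each, +1 to first 0

Closure order: Fernhollow, Ashgrove, Greywater
Last habitat: Dunmere with 54 animals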